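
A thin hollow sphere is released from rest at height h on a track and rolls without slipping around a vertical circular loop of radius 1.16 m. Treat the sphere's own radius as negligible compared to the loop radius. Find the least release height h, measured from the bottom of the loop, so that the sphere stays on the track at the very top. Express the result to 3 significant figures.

The moment of inertia is (2/3)MR², giving k ≡ I/(MR²) = 2/3.
At the top of the loop, the minimum-contact condition is Mg = Mv_top²/r, so v_top² = gr.
With ω = v/R, the kinetic energy at speed v is ½(1+k)Mv² = (5/6)Mv².
Energy conservation from release (height h) to the top (height 2r): Mgh = Mg(2r) + (5/6)M·gr.
Thus h_min = 2r + (1+k)r/2 = r(2 + 1.667/2) = 1.16 × 2.833 ≈ 3.29 m.

h_min ≈ 3.29 m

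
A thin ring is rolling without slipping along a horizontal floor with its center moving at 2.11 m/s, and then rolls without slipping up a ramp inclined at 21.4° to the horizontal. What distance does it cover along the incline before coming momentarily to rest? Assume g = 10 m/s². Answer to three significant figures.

For this body I = MR², i.e. k = I/(MR²) = 1.
Pure rolling means v = ωR; then KE = ½Mv² + ½I(v/R)² = ½(1+k)Mv² = Mv².
Setting this equal to Mgh gives the vertical rise h = (1+k)v₀²/(2g) = 2×2.11²/(2×10) = 0.4452 m.
Along the incline, d = h/sinθ = 0.4452/sin21.4° ≈ 1.22 m.

d ≈ 1.22 m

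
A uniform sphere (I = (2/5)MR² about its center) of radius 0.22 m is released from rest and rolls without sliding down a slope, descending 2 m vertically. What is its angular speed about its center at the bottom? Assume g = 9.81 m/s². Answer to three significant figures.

ω ≈ 24.1 rad/s

The moment of inertia is (2/5)MR², giving k ≡ I/(MR²) = 0.4.
The rolling condition ω = v/R makes the rotational term ½I(v/R)² = ½kMv², so KE_total = ½(1+k)Mv² = (7/10)Mv².
Energy conservation Mgh = ½(1+k)Mv² gives v = √(2gh/(1+k)) = √(2 × 9.81 × 2 / 1.4) = 5.294 m/s.
The angular speed follows from ω = v/R = 5.294/0.22 ≈ 24.1 rad/s.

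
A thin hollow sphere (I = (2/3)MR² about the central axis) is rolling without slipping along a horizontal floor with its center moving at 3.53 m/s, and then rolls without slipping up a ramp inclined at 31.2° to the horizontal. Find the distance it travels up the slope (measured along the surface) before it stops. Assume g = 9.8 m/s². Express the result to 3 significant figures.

The moment of inertia is (2/3)MR², giving k ≡ I/(MR²) = 2/3.
Since it rolls without slipping, ω = v/R and KE = ½Mv² + ½Iω² = ½(1+k)Mv² = (5/6)Mv².
Setting this equal to Mgh gives the vertical rise h = (1+k)v₀²/(2g) = 1.667×3.53²/(2×9.8) = 1.06 m.
The distance along the slope is d = h/sinθ = 1.06/sin31.2° ≈ 2.05 m.

d ≈ 2.05 m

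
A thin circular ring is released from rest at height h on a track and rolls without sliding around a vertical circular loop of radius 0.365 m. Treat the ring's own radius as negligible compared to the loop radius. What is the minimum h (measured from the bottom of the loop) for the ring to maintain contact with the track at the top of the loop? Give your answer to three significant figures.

With I = MR², the ratio k = I/(MR²) is 1.
At the top of the loop, the minimum-contact condition is Mg = Mv_top²/r, so v_top² = gr.
With ω = v/R, the kinetic energy at speed v is ½(1+k)Mv² = Mv².
Energy conservation from release (height h) to the top (height 2r): Mgh = Mg(2r) + M·gr.
Thus h_min = 2r + (1+k)r/2 = r(2 + 2/2) = 0.365 × 3 ≈ 1.10 m.

h_min ≈ 1.10 m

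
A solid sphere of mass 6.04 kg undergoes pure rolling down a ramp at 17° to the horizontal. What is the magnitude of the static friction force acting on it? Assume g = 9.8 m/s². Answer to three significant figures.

f ≈ 4.94 N

The moment of inertia is (2/5)MR², giving k ≡ I/(MR²) = 0.4.
Translational: Mg sinθ − f = Ma. Rotational about the CM: fR = Iα = kMRa, so f = kMa.
Combining, a = g sinθ/(1+k) and f = kMa = kMg sinθ/(1+k).
f = 0.4 × 6.04 × 9.8 × sin17° / 1.4 ≈ 4.94 N.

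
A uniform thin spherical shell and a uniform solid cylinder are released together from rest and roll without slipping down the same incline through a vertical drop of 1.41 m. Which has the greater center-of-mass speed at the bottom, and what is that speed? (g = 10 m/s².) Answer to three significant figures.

the uniform solid cylinder, at v ≈ 4.34 m/s

For rolling without slipping, Mgh = ½(1+k)Mv² where k = I/(MR²), so v = √(2gh/(1+k)).
Uniform thin spherical shell: k = 2/3, giving v = √(2×10×1.41/1.667) = 4.113 m/s.
Uniform solid cylinder: k = 0.5, giving v = √(2×10×1.41/1.5) = 4.336 m/s.
The smaller k wins: the uniform solid cylinder, at ≈ 4.34 m/s.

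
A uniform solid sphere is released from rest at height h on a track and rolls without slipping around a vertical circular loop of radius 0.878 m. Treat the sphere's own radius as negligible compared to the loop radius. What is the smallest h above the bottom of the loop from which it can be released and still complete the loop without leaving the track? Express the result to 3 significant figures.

For this body I = (2/5)MR², i.e. k = I/(MR²) = 0.4.
At the top of the loop, the minimum-contact condition is Mg = Mv_top²/r, so v_top² = gr.
With ω = v/R, the kinetic energy at speed v is ½(1+k)Mv² = (7/10)Mv².
Energy conservation from release (height h) to the top (height 2r): Mgh = Mg(2r) + (7/10)M·gr.
Thus h_min = 2r + (1+k)r/2 = r(2 + 1.4/2) = 0.878 × 2.7 ≈ 2.37 m.

h_min ≈ 2.37 m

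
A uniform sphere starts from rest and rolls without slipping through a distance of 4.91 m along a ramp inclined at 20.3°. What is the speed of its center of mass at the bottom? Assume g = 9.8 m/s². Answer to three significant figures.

v ≈ 4.88 m/s

The moment of inertia is (2/5)MR², giving k ≡ I/(MR²) = 0.4.
The rolling condition ω = v/R makes the rotational term ½I(v/R)² = ½kMv², so KE_total = ½(1+k)Mv² = (7/10)Mv².
The vertical drop is h = L sinθ = 4.91 × sin20.3° = 1.703 m.
Energy conservation: Mgh = (7/10)Mv², so v = √(2gh/(1+k)) = √(2 × 9.8 × 1.703 / 1.4) ≈ 4.88 m/s.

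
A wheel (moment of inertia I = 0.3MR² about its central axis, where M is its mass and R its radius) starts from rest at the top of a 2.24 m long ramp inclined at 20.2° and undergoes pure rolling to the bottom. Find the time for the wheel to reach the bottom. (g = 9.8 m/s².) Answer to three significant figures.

The moment of inertia is 0.3MR², giving k ≡ I/(MR²) = 0.3.
Translational: Mg sinθ − f = Ma. Rotational about the CM: fR = Iα = kMRa, so f = kMa.
Hence a = g sinθ/(1+k) = 9.8×sin20.2°/1.3 = 2.603 m/s².
Starting from rest, L = ½at², so t = √(2L/a) = √(2×2.24/2.603) ≈ 1.31 s.

t ≈ 1.31 s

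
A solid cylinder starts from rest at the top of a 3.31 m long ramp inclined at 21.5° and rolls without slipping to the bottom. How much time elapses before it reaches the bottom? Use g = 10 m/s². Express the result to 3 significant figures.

t ≈ 1.65 s

For this body I = (1/2)MR², i.e. k = I/(MR²) = 0.5.
Translational: Mg sinθ − f = Ma. Rotational about the CM: fR = Iα = kMRa, so f = kMa.
Hence a = g sinθ/(1+k) = 10×sin21.5°/1.5 = 2.443 m/s².
With constant a from rest, t = √(2L/a) = √(2·3.31/2.443) ≈ 1.65 s.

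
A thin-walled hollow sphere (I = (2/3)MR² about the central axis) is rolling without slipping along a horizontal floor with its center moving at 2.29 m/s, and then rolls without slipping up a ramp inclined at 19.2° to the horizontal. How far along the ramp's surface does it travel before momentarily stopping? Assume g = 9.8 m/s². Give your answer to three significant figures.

Here I = (2/3)MR², so the shape factor k = I/(MR²) = 2/3.
Pure rolling means v = ωR; then KE = ½Mv² + ½I(v/R)² = ½(1+k)Mv² = (5/6)Mv².
Setting this equal to Mgh gives the vertical rise h = (1+k)v₀²/(2g) = 1.667×2.29²/(2×9.8) = 0.4459 m.
The distance along the slope is d = h/sinθ = 0.4459/sin19.2° ≈ 1.36 m.

d ≈ 1.36 m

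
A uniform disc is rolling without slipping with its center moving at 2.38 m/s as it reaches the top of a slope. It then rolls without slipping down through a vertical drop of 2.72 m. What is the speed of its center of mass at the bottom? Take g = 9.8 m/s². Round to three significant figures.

With I = (1/2)MR², the ratio k = I/(MR²) is 0.5.
Since it rolls without slipping, ω = v/R and KE = ½Mv² + ½Iω² = ½(1+k)Mv² = (3/4)Mv².
Conserving energy between top and bottom: (3/4)Mv² = (3/4)Mv₀² + Mgh, hence v² = v₀² + 2gh/(1+k).
v = √(2.38² + 2×9.8×2.72/1.5) = √41.21 ≈ 6.42 m/s.

v ≈ 6.42 m/s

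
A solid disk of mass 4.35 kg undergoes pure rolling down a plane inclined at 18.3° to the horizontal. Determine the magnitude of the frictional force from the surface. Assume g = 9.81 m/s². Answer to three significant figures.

f ≈ 4.47 N

The moment of inertia is (1/2)MR², giving k ≡ I/(MR²) = 0.5.
Newton's second law down the slope: Mg sinθ − f = Ma. The torque equation fR = Iα (with α = a/R) gives f = kMa.
Combining, a = g sinθ/(1+k) and f = kMa = kMg sinθ/(1+k).
f = 0.5 × 4.35 × 9.81 × sin18.3° / 1.5 ≈ 4.47 N.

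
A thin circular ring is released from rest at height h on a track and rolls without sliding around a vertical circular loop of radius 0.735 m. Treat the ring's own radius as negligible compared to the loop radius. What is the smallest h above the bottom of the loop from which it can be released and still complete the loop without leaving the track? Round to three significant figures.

Here I = MR², so the shape factor k = I/(MR²) = 1.
At the top, contact is just lost when gravity alone supplies the centripetal force: Mg = Mv_top²/r, i.e. v_top² = gr.
With ω = v/R, the kinetic energy at speed v is ½(1+k)Mv² = Mv².
Energy conservation from release (height h) to the top (height 2r): Mgh = Mg(2r) + M·gr.
Thus h_min = 2r + (1+k)r/2 = r(2 + 2/2) = 0.735 × 3 ≈ 2.21 m.

h_min ≈ 2.21 m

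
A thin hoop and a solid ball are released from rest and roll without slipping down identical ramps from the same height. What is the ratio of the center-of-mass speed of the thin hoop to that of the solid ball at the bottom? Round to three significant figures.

Each satisfies Mgh = ½(1+k)Mv² with k = I/(MR²), so v ∝ 1/√(1+k).
For the thin hoop k = 1; for the solid ball k = 0.4.
v₁/v₂ = √((1+k₂)/(1+k₁)) = √(1.4/2) ≈ 0.837.

v_ratio ≈ 0.837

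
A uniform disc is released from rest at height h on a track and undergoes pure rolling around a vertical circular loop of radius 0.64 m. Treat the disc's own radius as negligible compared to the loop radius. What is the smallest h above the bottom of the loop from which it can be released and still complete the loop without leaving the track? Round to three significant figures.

h_min ≈ 1.76 m

Here I = (1/2)MR², so the shape factor k = I/(MR²) = 0.5.
At the top, contact is just lost when gravity alone supplies the centripetal force: Mg = Mv_top²/r, i.e. v_top² = gr.
With ω = v/R, the kinetic energy at speed v is ½(1+k)Mv² = (3/4)Mv².
Energy conservation from release (height h) to the top (height 2r): Mgh = Mg(2r) + (3/4)M·gr.
Thus h_min = 2r + (1+k)r/2 = r(2 + 1.5/2) = 0.64 × 2.75 ≈ 1.76 m.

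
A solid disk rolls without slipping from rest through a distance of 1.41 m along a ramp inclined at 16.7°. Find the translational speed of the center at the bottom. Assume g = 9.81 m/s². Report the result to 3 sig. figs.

v ≈ 2.30 m/s

The moment of inertia is (1/2)MR², giving k ≡ I/(MR²) = 0.5.
The rolling condition ω = v/R makes the rotational term ½I(v/R)² = ½kMv², so KE_total = ½(1+k)Mv² = (3/4)Mv².
The vertical drop is h = L sinθ = 1.41 × sin16.7° = 0.4052 m.
Setting Mgh = (3/4)Mv² gives v = √(2gh/(1+k)) = √(2·9.81·0.4052/1.5) ≈ 2.30 m/s.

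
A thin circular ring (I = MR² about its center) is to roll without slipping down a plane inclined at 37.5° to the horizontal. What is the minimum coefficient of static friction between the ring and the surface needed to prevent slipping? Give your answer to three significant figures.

With I = MR², the ratio k = I/(MR²) is 1.
Along the incline Mg sinθ − f = Ma, and torque about the center fR = Iα = kMR²(a/R) gives f = kMa.
These give a = g sinθ/(1+k) and the required friction f = kMg sinθ/(1+k).
With N = Mg cosθ, the no-slip condition f ≤ μN gives μ_min = f/N = k tanθ/(1+k).
μ_min = 1 × tan37.5° / 2 ≈ 0.384.

μ_min ≈ 0.384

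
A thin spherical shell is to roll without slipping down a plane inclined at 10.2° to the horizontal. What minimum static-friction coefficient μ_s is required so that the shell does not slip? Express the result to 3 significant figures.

μ_min ≈ 0.0720

The moment of inertia is (2/3)MR², giving k ≡ I/(MR²) = 2/3.
Translational: Mg sinθ − f = Ma. Rotational about the CM: fR = Iα = kMRa, so f = kMa.
These give a = g sinθ/(1+k) and the required friction f = kMg sinθ/(1+k).
With N = Mg cosθ, the no-slip condition f ≤ μN gives μ_min = f/N = k tanθ/(1+k).
μ_min = (2/3) × tan10.2° / 1.667 ≈ 0.0720.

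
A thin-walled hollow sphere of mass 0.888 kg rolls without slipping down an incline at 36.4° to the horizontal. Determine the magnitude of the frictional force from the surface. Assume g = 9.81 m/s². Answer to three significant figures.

For this body I = (2/3)MR², i.e. k = I/(MR²) = 2/3.
Newton's second law down the slope: Mg sinθ − f = Ma. The torque equation fR = Iα (with α = a/R) gives f = kMa.
Combining, a = g sinθ/(1+k) and f = kMa = kMg sinθ/(1+k).
f = (2/3) × 0.888 × 9.81 × sin36.4° / 1.667 ≈ 2.07 N.

f ≈ 2.07 N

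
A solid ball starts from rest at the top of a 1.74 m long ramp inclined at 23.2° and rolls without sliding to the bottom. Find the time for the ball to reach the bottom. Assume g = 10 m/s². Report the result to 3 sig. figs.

The moment of inertia is (2/5)MR², giving k ≡ I/(MR²) = 0.4.
Newton's second law down the slope: Mg sinθ − f = Ma. The torque equation fR = Iα (with α = a/R) gives f = kMa.
Hence a = g sinθ/(1+k) = 10×sin23.2°/1.4 = 2.814 m/s².
Starting from rest, L = ½at², so t = √(2L/a) = √(2×1.74/2.814) ≈ 1.11 s.

t ≈ 1.11 s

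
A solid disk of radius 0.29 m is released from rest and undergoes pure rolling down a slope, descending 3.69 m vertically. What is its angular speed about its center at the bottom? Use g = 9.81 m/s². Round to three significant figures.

ω ≈ 24.0 rad/s

The moment of inertia is (1/2)MR², giving k ≡ I/(MR²) = 0.5.
The rolling condition ω = v/R makes the rotational term ½I(v/R)² = ½kMv², so KE_total = ½(1+k)Mv² = (3/4)Mv².
Energy conservation Mgh = ½(1+k)Mv² gives v = √(2gh/(1+k)) = √(2 × 9.81 × 3.69 / 1.5) = 6.947 m/s.
The angular speed follows from ω = v/R = 6.947/0.29 ≈ 24.0 rad/s.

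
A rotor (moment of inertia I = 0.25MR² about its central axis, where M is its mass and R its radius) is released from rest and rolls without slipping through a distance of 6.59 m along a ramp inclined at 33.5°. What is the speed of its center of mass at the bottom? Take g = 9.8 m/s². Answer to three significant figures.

For this body I = 0.25MR², i.e. k = I/(MR²) = 0.25.
Pure rolling means v = ωR; then KE = ½Mv² + ½I(v/R)² = ½(1+k)Mv² = (5/8)Mv².
The vertical drop is h = L sinθ = 6.59 × sin33.5° = 3.637 m.
Setting Mgh = (5/8)Mv² gives v = √(2gh/(1+k)) = √(2·9.8·3.637/1.25) ≈ 7.55 m/s.

v ≈ 7.55 m/s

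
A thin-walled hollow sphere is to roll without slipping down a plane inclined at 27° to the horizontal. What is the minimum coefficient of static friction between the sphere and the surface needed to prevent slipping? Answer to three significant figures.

The moment of inertia is (2/3)MR², giving k ≡ I/(MR²) = 2/3.
Along the incline Mg sinθ − f = Ma, and torque about the center fR = Iα = kMR²(a/R) gives f = kMa.
These give a = g sinθ/(1+k) and the required friction f = kMg sinθ/(1+k).
With N = Mg cosθ, the no-slip condition f ≤ μN gives μ_min = f/N = k tanθ/(1+k).
μ_min = (2/3) × tan27° / 1.667 ≈ 0.204.

μ_min ≈ 0.204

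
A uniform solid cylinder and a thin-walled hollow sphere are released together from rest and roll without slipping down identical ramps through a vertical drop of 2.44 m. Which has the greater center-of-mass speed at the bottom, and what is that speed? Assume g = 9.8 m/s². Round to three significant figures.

the uniform solid cylinder, at v ≈ 5.65 m/s

For rolling without slipping, Mgh = ½(1+k)Mv² where k = I/(MR²), so v = √(2gh/(1+k)).
Uniform solid cylinder: k = 0.5, giving v = √(2×9.8×2.44/1.5) = 5.646 m/s.
Thin-walled hollow sphere: k = 2/3, giving v = √(2×9.8×2.44/1.667) = 5.357 m/s.
The smaller k wins: the uniform solid cylinder, at ≈ 5.65 m/s.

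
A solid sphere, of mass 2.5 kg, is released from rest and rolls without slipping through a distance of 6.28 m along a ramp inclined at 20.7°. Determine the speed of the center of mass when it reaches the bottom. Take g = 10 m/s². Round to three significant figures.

With I = (2/5)MR², the ratio k = I/(MR²) is 0.4.
Rolling without slipping gives ω = v/R, so the total kinetic energy is ½Mv² + ½Iω² = ½(1+k)Mv² = (7/10)Mv².
The vertical drop is h = L sinθ = 6.28 × sin20.7° = 2.22 m.
Setting Mgh = (7/10)Mv² gives v = √(2gh/(1+k)) = √(2·10·2.22/1.4) ≈ 5.63 m/s.

v ≈ 5.63 m/s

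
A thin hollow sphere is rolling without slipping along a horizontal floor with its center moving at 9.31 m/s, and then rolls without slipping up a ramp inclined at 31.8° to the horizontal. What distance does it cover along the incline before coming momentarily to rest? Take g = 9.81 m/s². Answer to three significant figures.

Here I = (2/3)MR², so the shape factor k = I/(MR²) = 2/3.
Rolling without slipping gives ω = v/R, so the total kinetic energy is ½Mv² + ½Iω² = ½(1+k)Mv² = (5/6)Mv².
Setting this equal to Mgh gives the vertical rise h = (1+k)v₀²/(2g) = 1.667×9.31²/(2×9.81) = 7.363 m.
The distance along the slope is d = h/sinθ = 7.363/sin31.8° ≈ 14.0 m.

d ≈ 14.0 m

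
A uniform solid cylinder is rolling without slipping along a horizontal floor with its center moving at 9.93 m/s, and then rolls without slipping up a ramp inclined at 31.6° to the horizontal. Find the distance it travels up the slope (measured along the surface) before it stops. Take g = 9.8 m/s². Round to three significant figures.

The moment of inertia is (1/2)MR², giving k ≡ I/(MR²) = 0.5.
Pure rolling means v = ωR; then KE = ½Mv² + ½I(v/R)² = ½(1+k)Mv² = (3/4)Mv².
Setting this equal to Mgh gives the vertical rise h = (1+k)v₀²/(2g) = 1.5×9.93²/(2×9.8) = 7.546 m.
The distance along the slope is d = h/sinθ = 7.546/sin31.6° ≈ 14.4 m.

d ≈ 14.4 m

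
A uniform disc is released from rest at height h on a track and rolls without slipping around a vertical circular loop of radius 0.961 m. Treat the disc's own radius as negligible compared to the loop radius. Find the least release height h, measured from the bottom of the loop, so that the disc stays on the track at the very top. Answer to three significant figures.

h_min ≈ 2.64 m

With I = (1/2)MR², the ratio k = I/(MR²) is 0.5.
At the top of the loop, the minimum-contact condition is Mg = Mv_top²/r, so v_top² = gr.
With ω = v/R, the kinetic energy at speed v is ½(1+k)Mv² = (3/4)Mv².
Energy conservation from release (height h) to the top (height 2r): Mgh = Mg(2r) + (3/4)M·gr.
Thus h_min = 2r + (1+k)r/2 = r(2 + 1.5/2) = 0.961 × 2.75 ≈ 2.64 m.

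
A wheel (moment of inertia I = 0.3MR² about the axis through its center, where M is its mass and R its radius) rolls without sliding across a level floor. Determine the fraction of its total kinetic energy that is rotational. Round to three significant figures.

The moment of inertia is 0.3MR², giving k ≡ I/(MR²) = 0.3.
With ω = v/R, KE_trans = ½Mv² and KE_rot = ½Iω² = ½kMv², so KE_total = ½(1+k)Mv².
The rotational fraction is therefore k/(1+k) = 0.3/1.3 ≈ 0.231.

fraction ≈ 0.231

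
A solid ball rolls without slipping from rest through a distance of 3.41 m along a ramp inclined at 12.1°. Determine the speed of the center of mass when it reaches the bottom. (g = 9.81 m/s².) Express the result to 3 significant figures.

For this body I = (2/5)MR², i.e. k = I/(MR²) = 0.4.
Rolling without slipping gives ω = v/R, so the total kinetic energy is ½Mv² + ½Iω² = ½(1+k)Mv² = (7/10)Mv².
The vertical drop is h = L sinθ = 3.41 × sin12.1° = 0.7148 m.
Energy conservation: Mgh = (7/10)Mv², so v = √(2gh/(1+k)) = √(2 × 9.81 × 0.7148 / 1.4) ≈ 3.17 m/s.

v ≈ 3.17 m/s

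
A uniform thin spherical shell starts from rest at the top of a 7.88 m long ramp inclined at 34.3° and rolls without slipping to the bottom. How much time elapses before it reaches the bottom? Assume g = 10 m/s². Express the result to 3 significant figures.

With I = (2/3)MR², the ratio k = I/(MR²) is 2/3.
Along the incline Mg sinθ − f = Ma, and torque about the center fR = Iα = kMR²(a/R) gives f = kMa.
Hence a = g sinθ/(1+k) = 10×sin34.3°/1.667 = 3.381 m/s².
Starting from rest, L = ½at², so t = √(2L/a) = √(2×7.88/3.381) ≈ 2.16 s.

t ≈ 2.16 s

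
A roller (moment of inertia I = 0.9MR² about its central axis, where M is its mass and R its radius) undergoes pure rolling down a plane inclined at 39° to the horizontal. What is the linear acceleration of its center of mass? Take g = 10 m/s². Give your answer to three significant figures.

a ≈ 3.31 m/s²

For this body I = 0.9MR², i.e. k = I/(MR²) = 0.9.
Along the incline Mg sinθ − f = Ma, and torque about the center fR = Iα = kMR²(a/R) gives f = kMa.
Eliminating f: Mg sinθ = (1+k)Ma, so a = g sinθ/(1+k) = 10 × sin39° / 1.9 ≈ 3.31 m/s².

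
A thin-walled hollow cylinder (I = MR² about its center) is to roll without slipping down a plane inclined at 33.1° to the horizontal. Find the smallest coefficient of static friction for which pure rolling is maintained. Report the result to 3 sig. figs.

Here I = MR², so the shape factor k = I/(MR²) = 1.
Along the incline Mg sinθ − f = Ma, and torque about the center fR = Iα = kMR²(a/R) gives f = kMa.
These give a = g sinθ/(1+k) and the required friction f = kMg sinθ/(1+k).
The normal force is N = Mg cosθ, so μ_min = f/N = k tanθ/(1+k).
μ_min = 1 × tan33.1° / 2 ≈ 0.326.

μ_min ≈ 0.326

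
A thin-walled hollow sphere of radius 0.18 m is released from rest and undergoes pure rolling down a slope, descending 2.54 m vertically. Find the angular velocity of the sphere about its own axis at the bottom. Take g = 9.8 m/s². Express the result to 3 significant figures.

ω ≈ 30.4 rad/s

With I = (2/3)MR², the ratio k = I/(MR²) is 2/3.
Pure rolling means v = ωR; then KE = ½Mv² + ½I(v/R)² = ½(1+k)Mv² = (5/6)Mv².
Energy conservation Mgh = ½(1+k)Mv² gives v = √(2gh/(1+k)) = √(2 × 9.8 × 2.54 / 1.667) = 5.465 m/s.
The angular speed follows from ω = v/R = 5.465/0.18 ≈ 30.4 rad/s.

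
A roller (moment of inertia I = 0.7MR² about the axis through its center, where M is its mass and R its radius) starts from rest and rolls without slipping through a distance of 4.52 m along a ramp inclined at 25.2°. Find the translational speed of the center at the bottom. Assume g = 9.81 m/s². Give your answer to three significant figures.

v ≈ 4.71 m/s

The moment of inertia is 0.7MR², giving k ≡ I/(MR²) = 0.7.
Rolling without slipping gives ω = v/R, so the total kinetic energy is ½Mv² + ½Iω² = ½(1+k)Mv² = (17/20)Mv².
The vertical drop is h = L sinθ = 4.52 × sin25.2° = 1.925 m.
Energy conservation: Mgh = (17/20)Mv², so v = √(2gh/(1+k)) = √(2 × 9.81 × 1.925 / 1.7) ≈ 4.71 m/s.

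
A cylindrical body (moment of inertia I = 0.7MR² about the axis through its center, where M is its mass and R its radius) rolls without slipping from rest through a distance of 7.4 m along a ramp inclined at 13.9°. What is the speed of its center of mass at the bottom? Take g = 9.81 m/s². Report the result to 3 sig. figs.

v ≈ 4.53 m/s

For this body I = 0.7MR², i.e. k = I/(MR²) = 0.7.
Rolling without slipping gives ω = v/R, so the total kinetic energy is ½Mv² + ½Iω² = ½(1+k)Mv² = (17/20)Mv².
The vertical drop is h = L sinθ = 7.4 × sin13.9° = 1.778 m.
Setting Mgh = (17/20)Mv² gives v = √(2gh/(1+k)) = √(2·9.81·1.778/1.7) ≈ 4.53 m/s.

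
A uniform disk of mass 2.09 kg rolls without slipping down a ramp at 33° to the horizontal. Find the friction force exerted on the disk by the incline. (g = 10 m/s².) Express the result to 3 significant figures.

Here I = (1/2)MR², so the shape factor k = I/(MR²) = 0.5.
Newton's second law down the slope: Mg sinθ − f = Ma. The torque equation fR = Iα (with α = a/R) gives f = kMa.
Combining, a = g sinθ/(1+k) and f = kMa = kMg sinθ/(1+k).
f = 0.5 × 2.09 × 10 × sin33° / 1.5 ≈ 3.79 N.

f ≈ 3.79 N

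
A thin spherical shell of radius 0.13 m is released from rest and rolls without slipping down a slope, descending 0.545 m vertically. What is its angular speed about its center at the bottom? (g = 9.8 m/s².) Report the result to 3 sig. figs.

ω ≈ 19.5 rad/s

With I = (2/3)MR², the ratio k = I/(MR²) is 2/3.
Rolling without slipping gives ω = v/R, so the total kinetic energy is ½Mv² + ½Iω² = ½(1+k)Mv² = (5/6)Mv².
Energy conservation Mgh = ½(1+k)Mv² gives v = √(2gh/(1+k)) = √(2 × 9.8 × 0.545 / 1.667) = 2.532 m/s.
The angular speed follows from ω = v/R = 2.532/0.13 ≈ 19.5 rad/s.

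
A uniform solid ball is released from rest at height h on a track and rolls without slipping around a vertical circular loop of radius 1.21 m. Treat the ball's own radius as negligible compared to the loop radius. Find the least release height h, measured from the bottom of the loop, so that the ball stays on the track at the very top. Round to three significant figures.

h_min ≈ 3.27 m

The moment of inertia is (2/5)MR², giving k ≡ I/(MR²) = 0.4.
At the top of the loop, the minimum-contact condition is Mg = Mv_top²/r, so v_top² = gr.
With ω = v/R, the kinetic energy at speed v is ½(1+k)Mv² = (7/10)Mv².
Energy conservation from release (height h) to the top (height 2r): Mgh = Mg(2r) + (7/10)M·gr.
Thus h_min = 2r + (1+k)r/2 = r(2 + 1.4/2) = 1.21 × 2.7 ≈ 3.27 m.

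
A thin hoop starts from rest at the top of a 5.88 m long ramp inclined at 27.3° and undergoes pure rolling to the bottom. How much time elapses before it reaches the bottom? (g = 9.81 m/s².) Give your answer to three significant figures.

Here I = MR², so the shape factor k = I/(MR²) = 1.
Along the incline Mg sinθ − f = Ma, and torque about the center fR = Iα = kMR²(a/R) gives f = kMa.
Hence a = g sinθ/(1+k) = 9.81×sin27.3°/2 = 2.25 m/s².
With constant a from rest, t = √(2L/a) = √(2·5.88/2.25) ≈ 2.29 s.

t ≈ 2.29 s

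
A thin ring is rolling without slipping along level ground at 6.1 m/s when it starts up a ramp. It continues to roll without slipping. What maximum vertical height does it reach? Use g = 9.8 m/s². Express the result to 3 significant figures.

For this body I = MR², i.e. k = I/(MR²) = 1.
Rolling without slipping gives ω = v/R, so the total kinetic energy is ½Mv² + ½Iω² = ½(1+k)Mv² = Mv².
All of this converts to potential energy at the highest point: Mv₀² = Mgh.
Thus h = (1+k)v₀²/(2g) = 2 × 6.1² / (2 × 9.8) ≈ 3.80 m.

h ≈ 3.80 m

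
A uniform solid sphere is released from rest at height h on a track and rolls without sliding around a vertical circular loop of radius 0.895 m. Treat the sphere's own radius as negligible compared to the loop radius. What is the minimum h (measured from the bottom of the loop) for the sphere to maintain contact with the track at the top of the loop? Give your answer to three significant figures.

With I = (2/5)MR², the ratio k = I/(MR²) is 0.4.
At the top of the loop, the minimum-contact condition is Mg = Mv_top²/r, so v_top² = gr.
With ω = v/R, the kinetic energy at speed v is ½(1+k)Mv² = (7/10)Mv².
Energy conservation from release (height h) to the top (height 2r): Mgh = Mg(2r) + (7/10)M·gr.
Thus h_min = 2r + (1+k)r/2 = r(2 + 1.4/2) = 0.895 × 2.7 ≈ 2.42 m.

h_min ≈ 2.42 m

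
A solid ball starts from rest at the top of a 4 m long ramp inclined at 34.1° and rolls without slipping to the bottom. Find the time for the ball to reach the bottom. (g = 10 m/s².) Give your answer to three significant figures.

t ≈ 1.41 s

The moment of inertia is (2/5)MR², giving k ≡ I/(MR²) = 0.4.
Newton's second law down the slope: Mg sinθ − f = Ma. The torque equation fR = Iα (with α = a/R) gives f = kMa.
Hence a = g sinθ/(1+k) = 10×sin34.1°/1.4 = 4.005 m/s².
With constant a from rest, t = √(2L/a) = √(2·4/4.005) ≈ 1.41 s.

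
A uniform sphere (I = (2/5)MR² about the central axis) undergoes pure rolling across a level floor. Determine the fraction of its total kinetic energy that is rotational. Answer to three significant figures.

The moment of inertia is (2/5)MR², giving k ≡ I/(MR²) = 0.4.
Since ω = v/R, the translational part is ½Mv² and the rotational part is ½I(v/R)² = ½kMv²; the total is ½(1+k)Mv².
The rotational fraction is therefore k/(1+k) = 0.4/1.4 ≈ 0.286.

fraction ≈ 0.286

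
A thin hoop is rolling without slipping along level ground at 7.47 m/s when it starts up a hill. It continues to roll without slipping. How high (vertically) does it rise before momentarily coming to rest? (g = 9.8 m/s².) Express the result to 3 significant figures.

The moment of inertia is MR², giving k ≡ I/(MR²) = 1.
Rolling without slipping gives ω = v/R, so the total kinetic energy is ½Mv² + ½Iω² = ½(1+k)Mv² = Mv².
All of this converts to potential energy at the highest point: Mv₀² = Mgh.
Thus h = (1+k)v₀²/(2g) = 2 × 7.47² / (2 × 9.8) ≈ 5.69 m.

h ≈ 5.69 m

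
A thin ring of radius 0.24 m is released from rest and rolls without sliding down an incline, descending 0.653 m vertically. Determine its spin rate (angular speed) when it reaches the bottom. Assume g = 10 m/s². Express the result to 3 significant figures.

For this body I = MR², i.e. k = I/(MR²) = 1.
Rolling without slipping gives ω = v/R, so the total kinetic energy is ½Mv² + ½Iω² = ½(1+k)Mv² = Mv².
Energy conservation Mgh = ½(1+k)Mv² gives v = √(2gh/(1+k)) = √(2 × 10 × 0.653 / 2) = 2.555 m/s.
The angular speed follows from ω = v/R = 2.555/0.24 ≈ 10.6 rad/s.

ω ≈ 10.6 rad/s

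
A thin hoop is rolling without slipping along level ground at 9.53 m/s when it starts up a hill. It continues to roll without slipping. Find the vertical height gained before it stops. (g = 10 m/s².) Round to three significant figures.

h ≈ 9.08 m

With I = MR², the ratio k = I/(MR²) is 1.
Rolling without slipping gives ω = v/R, so the total kinetic energy is ½Mv² + ½Iω² = ½(1+k)Mv² = Mv².
At the top the kinetic energy is zero, so Mv₀² = Mgh.
Thus h = (1+k)v₀²/(2g) = 2 × 9.53² / (2 × 10) ≈ 9.08 m.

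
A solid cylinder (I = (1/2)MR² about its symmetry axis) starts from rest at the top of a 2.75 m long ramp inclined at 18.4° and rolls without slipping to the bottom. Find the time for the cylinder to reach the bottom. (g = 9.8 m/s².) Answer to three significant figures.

t ≈ 1.63 s

For this body I = (1/2)MR², i.e. k = I/(MR²) = 0.5.
Translational: Mg sinθ − f = Ma. Rotational about the CM: fR = Iα = kMRa, so f = kMa.
Hence a = g sinθ/(1+k) = 9.8×sin18.4°/1.5 = 2.062 m/s².
Starting from rest, L = ½at², so t = √(2L/a) = √(2×2.75/2.062) ≈ 1.63 s.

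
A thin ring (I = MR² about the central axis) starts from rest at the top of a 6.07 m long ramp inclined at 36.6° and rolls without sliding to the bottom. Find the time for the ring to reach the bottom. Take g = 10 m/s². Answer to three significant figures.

t ≈ 2.02 s

With I = MR², the ratio k = I/(MR²) is 1.
Along the incline Mg sinθ − f = Ma, and torque about the center fR = Iα = kMR²(a/R) gives f = kMa.
Hence a = g sinθ/(1+k) = 10×sin36.6°/2 = 2.981 m/s².
Starting from rest, L = ½at², so t = √(2L/a) = √(2×6.07/2.981) ≈ 2.02 s.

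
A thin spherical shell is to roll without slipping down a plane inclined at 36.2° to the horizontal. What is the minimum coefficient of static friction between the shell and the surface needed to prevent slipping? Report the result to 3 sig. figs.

For this body I = (2/3)MR², i.e. k = I/(MR²) = 2/3.
Along the incline Mg sinθ − f = Ma, and torque about the center fR = Iα = kMR²(a/R) gives f = kMa.
These give a = g sinθ/(1+k) and the required friction f = kMg sinθ/(1+k).
The normal force is N = Mg cosθ, so μ_min = f/N = k tanθ/(1+k).
μ_min = (2/3) × tan36.2° / 1.667 ≈ 0.293.

μ_min ≈ 0.293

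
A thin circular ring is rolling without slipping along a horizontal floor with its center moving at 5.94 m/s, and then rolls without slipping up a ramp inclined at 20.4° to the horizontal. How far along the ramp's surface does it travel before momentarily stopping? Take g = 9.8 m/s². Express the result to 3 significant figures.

d ≈ 10.3 m

The moment of inertia is MR², giving k ≡ I/(MR²) = 1.
Rolling without slipping gives ω = v/R, so the total kinetic energy is ½Mv² + ½Iω² = ½(1+k)Mv² = Mv².
Setting this equal to Mgh gives the vertical rise h = (1+k)v₀²/(2g) = 2×5.94²/(2×9.8) = 3.6 m.
Along the incline, d = h/sinθ = 3.6/sin20.4° ≈ 10.3 m.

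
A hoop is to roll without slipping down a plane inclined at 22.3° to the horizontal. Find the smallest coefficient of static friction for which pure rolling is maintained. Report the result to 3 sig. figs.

For this body I = MR², i.e. k = I/(MR²) = 1.
Newton's second law down the slope: Mg sinθ − f = Ma. The torque equation fR = Iα (with α = a/R) gives f = kMa.
These give a = g sinθ/(1+k) and the required friction f = kMg sinθ/(1+k).
The normal force is N = Mg cosθ, so μ_min = f/N = k tanθ/(1+k).
μ_min = 1 × tan22.3° / 2 ≈ 0.205.

μ_min ≈ 0.205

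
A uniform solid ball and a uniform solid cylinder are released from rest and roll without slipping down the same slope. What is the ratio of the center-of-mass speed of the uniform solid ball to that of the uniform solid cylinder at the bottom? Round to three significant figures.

v_ratio ≈ 1.04

Each satisfies Mgh = ½(1+k)Mv² with k = I/(MR²), so v ∝ 1/√(1+k).
For the uniform solid ball k = 0.4; for the uniform solid cylinder k = 0.5.
v₁/v₂ = √((1+k₂)/(1+k₁)) = √(1.5/1.4) ≈ 1.04.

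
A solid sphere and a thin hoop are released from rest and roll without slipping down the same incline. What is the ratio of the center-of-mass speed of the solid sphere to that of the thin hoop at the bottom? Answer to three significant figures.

Each satisfies Mgh = ½(1+k)Mv² with k = I/(MR²), so v ∝ 1/√(1+k).
For the solid sphere k = 0.4; for the thin hoop k = 1.
v₁/v₂ = √((1+k₂)/(1+k₁)) = √(2/1.4) ≈ 1.20.

v_ratio ≈ 1.20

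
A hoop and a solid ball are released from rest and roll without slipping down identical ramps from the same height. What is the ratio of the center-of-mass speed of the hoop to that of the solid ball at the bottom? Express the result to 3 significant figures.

Each satisfies Mgh = ½(1+k)Mv² with k = I/(MR²), so v ∝ 1/√(1+k).
For the hoop k = 1; for the solid ball k = 0.4.
v₁/v₂ = √((1+k₂)/(1+k₁)) = √(1.4/2) ≈ 0.837.

v_ratio ≈ 0.837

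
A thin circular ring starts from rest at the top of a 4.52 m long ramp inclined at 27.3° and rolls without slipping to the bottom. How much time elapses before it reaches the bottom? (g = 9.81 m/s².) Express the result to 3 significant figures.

t ≈ 2.00 s

For this body I = MR², i.e. k = I/(MR²) = 1.
Newton's second law down the slope: Mg sinθ − f = Ma. The torque equation fR = Iα (with α = a/R) gives f = kMa.
Hence a = g sinθ/(1+k) = 9.81×sin27.3°/2 = 2.25 m/s².
Starting from rest, L = ½at², so t = √(2L/a) = √(2×4.52/2.25) ≈ 2.00 s.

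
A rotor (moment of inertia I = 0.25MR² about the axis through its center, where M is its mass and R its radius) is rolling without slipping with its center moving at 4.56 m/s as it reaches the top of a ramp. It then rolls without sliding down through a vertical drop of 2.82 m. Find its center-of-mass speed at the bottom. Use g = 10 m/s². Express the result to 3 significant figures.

The moment of inertia is 0.25MR², giving k ≡ I/(MR²) = 0.25.
Pure rolling means v = ωR; then KE = ½Mv² + ½I(v/R)² = ½(1+k)Mv² = (5/8)Mv².
Conserving energy between top and bottom: (5/8)Mv² = (5/8)Mv₀² + Mgh, hence v² = v₀² + 2gh/(1+k).
v = √(4.56² + 2×10×2.82/1.25) = √65.91 ≈ 8.12 m/s.

v ≈ 8.12 m/s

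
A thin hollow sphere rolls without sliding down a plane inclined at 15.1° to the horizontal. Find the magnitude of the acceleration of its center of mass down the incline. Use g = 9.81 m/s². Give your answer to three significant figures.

For this body I = (2/3)MR², i.e. k = I/(MR²) = 2/3.
Along the incline Mg sinθ − f = Ma, and torque about the center fR = Iα = kMR²(a/R) gives f = kMa.
Eliminating f: Mg sinθ = (1+k)Ma, so a = g sinθ/(1+k) = 9.81 × sin15.1° / 1.667 ≈ 1.53 m/s².

a ≈ 1.53 m/s²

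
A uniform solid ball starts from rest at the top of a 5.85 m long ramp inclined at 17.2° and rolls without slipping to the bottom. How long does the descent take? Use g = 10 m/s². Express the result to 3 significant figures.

Here I = (2/5)MR², so the shape factor k = I/(MR²) = 0.4.
Newton's second law down the slope: Mg sinθ − f = Ma. The torque equation fR = Iα (with α = a/R) gives f = kMa.
Hence a = g sinθ/(1+k) = 10×sin17.2°/1.4 = 2.112 m/s².
Starting from rest, L = ½at², so t = √(2L/a) = √(2×5.85/2.112) ≈ 2.35 s.

t ≈ 2.35 s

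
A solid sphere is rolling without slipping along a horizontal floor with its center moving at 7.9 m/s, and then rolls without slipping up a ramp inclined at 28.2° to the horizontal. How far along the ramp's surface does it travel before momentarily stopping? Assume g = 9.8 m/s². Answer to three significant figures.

d ≈ 9.43 m

Here I = (2/5)MR², so the shape factor k = I/(MR²) = 0.4.
The rolling condition ω = v/R makes the rotational term ½I(v/R)² = ½kMv², so KE_total = ½(1+k)Mv² = (7/10)Mv².
Setting this equal to Mgh gives the vertical rise h = (1+k)v₀²/(2g) = 1.4×7.9²/(2×9.8) = 4.458 m.
Along the incline, d = h/sinθ = 4.458/sin28.2° ≈ 9.43 m.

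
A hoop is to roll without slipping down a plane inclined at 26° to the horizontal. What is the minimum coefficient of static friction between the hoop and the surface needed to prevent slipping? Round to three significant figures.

The moment of inertia is MR², giving k ≡ I/(MR²) = 1.
Newton's second law down the slope: Mg sinθ − f = Ma. The torque equation fR = Iα (with α = a/R) gives f = kMa.
These give a = g sinθ/(1+k) and the required friction f = kMg sinθ/(1+k).
The normal force is N = Mg cosθ, so μ_min = f/N = k tanθ/(1+k).
μ_min = 1 × tan26° / 2 ≈ 0.244.

μ_min ≈ 0.244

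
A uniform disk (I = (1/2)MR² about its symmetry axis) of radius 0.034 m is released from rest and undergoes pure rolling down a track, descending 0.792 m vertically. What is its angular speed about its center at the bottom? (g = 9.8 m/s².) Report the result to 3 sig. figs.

ω ≈ 94.6 rad/s

Here I = (1/2)MR², so the shape factor k = I/(MR²) = 0.5.
Pure rolling means v = ωR; then KE = ½Mv² + ½I(v/R)² = ½(1+k)Mv² = (3/4)Mv².
Energy conservation Mgh = ½(1+k)Mv² gives v = √(2gh/(1+k)) = √(2 × 9.8 × 0.792 / 1.5) = 3.217 m/s.
Then ω = v/R = 3.217 / 0.034 ≈ 94.6 rad/s.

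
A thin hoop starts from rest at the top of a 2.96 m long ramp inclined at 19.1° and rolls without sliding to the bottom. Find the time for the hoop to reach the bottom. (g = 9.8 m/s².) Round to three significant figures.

t ≈ 1.92 s

With I = MR², the ratio k = I/(MR²) is 1.
Along the incline Mg sinθ − f = Ma, and torque about the center fR = Iα = kMR²(a/R) gives f = kMa.
Hence a = g sinθ/(1+k) = 9.8×sin19.1°/2 = 1.603 m/s².
With constant a from rest, t = √(2L/a) = √(2·2.96/1.603) ≈ 1.92 s.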